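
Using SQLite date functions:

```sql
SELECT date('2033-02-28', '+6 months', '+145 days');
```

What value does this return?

2034-01-20

Adding +6 months to 2033-02-28 gives 2033-08-28.
Applying '+145 days' to 2033-08-28: counting 145 days forward gives 2034-01-20.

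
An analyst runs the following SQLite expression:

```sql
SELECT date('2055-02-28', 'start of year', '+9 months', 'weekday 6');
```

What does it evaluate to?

`start of year` rewinds 2055-02-28 to 2055-01-01.
Adding +9 months to 2055-01-01 gives 2055-10-01.
`weekday 6` advances to the next Saturday; 2055-10-01 is a Friday, so it moves forward to 2055-10-02.

2055-10-02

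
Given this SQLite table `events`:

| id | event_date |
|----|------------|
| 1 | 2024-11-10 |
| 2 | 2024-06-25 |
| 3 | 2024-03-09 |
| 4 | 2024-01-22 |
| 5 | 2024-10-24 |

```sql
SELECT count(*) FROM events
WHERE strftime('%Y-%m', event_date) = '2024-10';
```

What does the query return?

1

Rows with year-month 2024-10: 2024-10-24 → 1.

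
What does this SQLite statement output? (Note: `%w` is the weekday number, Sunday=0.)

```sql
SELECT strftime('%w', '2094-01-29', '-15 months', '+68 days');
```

First apply '-15 months', '+68 days': 2094-01-29 → 2093-01-05.
2093-01-05 is a Monday; with Sunday=0 that is 1.

1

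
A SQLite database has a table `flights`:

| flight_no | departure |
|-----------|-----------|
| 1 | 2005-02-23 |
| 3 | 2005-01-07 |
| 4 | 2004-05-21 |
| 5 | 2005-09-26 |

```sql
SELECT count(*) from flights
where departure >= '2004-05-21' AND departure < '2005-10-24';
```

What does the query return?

Rows in [2004-05-21, 2005-10-24): 2005-02-23, 2005-01-07, 2004-05-21, 2005-09-26 → 4 rows.

4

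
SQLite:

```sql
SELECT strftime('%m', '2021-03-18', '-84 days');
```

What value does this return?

First apply '-84 days': 2021-03-18 → 2020-12-24.
`%m` extracts the 2-digit month (01-12): 12.

12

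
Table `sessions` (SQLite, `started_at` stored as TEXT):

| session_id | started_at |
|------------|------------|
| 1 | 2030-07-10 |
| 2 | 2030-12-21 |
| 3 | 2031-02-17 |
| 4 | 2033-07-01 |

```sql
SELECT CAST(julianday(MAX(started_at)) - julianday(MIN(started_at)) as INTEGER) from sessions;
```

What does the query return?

1087

MIN = 2030-07-10, MAX = 2033-07-01.
21 days remain in July 2030 after the 10th (31 − 10).
Full months from August 2030 through June 2033 contribute their day counts.
Then 1 day into July 2033.
Total: 21 + 31 + 30 + 31 + 30 + 31 + 31 + 28 + 31 + 30 + 31 + 30 + 31 + 31 + 30 + 31 + 30 + 31 + 31 + 29 + 31 + 30 + 31 + 30 + 31 + 31 + 30 + 31 + 30 + 31 + 31 + 28 + 31 + 30 + 31 + 30 + 1 = 1087.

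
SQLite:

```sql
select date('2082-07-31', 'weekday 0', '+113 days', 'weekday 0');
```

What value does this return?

`weekday 0` advances to the next Sunday; 2082-07-31 is a Friday, so it moves forward to 2082-08-02.
Applying '+113 days' to 2082-08-02: counting 113 days forward gives 2082-11-23.
`weekday 0` advances to the next Sunday; 2082-11-23 is a Monday, so it moves forward to 2082-11-29.

2082-11-29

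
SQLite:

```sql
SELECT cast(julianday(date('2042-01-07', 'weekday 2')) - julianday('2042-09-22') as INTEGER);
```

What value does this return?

-258

`weekday 2` advances to the next Tuesday; 2042-01-07 is already a Tuesday, so it stays at 2042-01-07.
24 days remain in January 2042 after the 7th (31 − 7).
Full months from February 2042 through August 2042 contribute their day counts.
Then 22 days into September 2042.
Total: 24 + 28 + 31 + 30 + 31 + 30 + 31 + 31 + 22 = 258.
The subtraction is earlier − later, so the result is −258 → -258.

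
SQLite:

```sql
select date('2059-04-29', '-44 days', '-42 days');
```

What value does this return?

Applying '-44 days' to 2059-04-29: counting 44 days back gives 2059-03-16.
Applying '-42 days' to 2059-03-16: counting 42 days back gives 2059-02-02.

2059-02-02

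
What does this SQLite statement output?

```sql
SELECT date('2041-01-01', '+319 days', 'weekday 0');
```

2041-11-17

Applying '+319 days' to 2041-01-01: counting 319 days forward gives 2041-11-16.
`weekday 0` advances to the next Sunday; 2041-11-16 is a Saturday, so it moves forward to 2041-11-17.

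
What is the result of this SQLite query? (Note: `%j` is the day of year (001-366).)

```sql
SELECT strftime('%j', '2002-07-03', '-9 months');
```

276

First apply '-9 months': 2002-07-03 → 2001-10-03.
Day-of-year for 2001-10-03: days since 2001-01-01 inclusive = 276, zero-padded to 276.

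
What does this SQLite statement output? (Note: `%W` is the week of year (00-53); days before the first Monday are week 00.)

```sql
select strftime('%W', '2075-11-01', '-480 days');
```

28

First apply '-480 days': 2075-11-01 → 2074-07-09.
2074-07-09 is a Monday. SQLite's %W counts Mondays since the year started; the result is 28.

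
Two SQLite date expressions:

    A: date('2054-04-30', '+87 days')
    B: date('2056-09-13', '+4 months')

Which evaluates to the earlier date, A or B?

A

A = 2054-07-26.
B = 2057-01-13.
A is earlier.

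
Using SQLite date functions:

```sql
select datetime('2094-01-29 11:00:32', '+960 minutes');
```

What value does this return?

960 minutes = 16h 0m; +960 minutes from 2094-01-29 11:00:32 is 2094-01-30 03:00:32 (crosses midnight).

2094-01-30 03:00:32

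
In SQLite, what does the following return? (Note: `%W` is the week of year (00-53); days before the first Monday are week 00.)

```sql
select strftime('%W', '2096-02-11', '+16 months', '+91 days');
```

First apply '+16 months', '+91 days': 2096-02-11 → 2097-09-10.
2097-09-10 is a Tuesday. SQLite's %W counts Mondays since the year started; the result is 36.

36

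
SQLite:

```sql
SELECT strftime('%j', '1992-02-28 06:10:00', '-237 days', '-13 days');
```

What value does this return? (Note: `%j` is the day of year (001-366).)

174

First apply '-237 days', '-13 days': 1992-02-28 06:10:00 → 1991-06-23 06:10:00.
Day-of-year for 1991-06-23: days since 1991-01-01 inclusive = 174, zero-padded to 174.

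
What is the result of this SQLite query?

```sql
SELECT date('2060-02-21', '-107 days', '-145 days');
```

Applying '-107 days' to 2060-02-21: counting 107 days back gives 2059-11-06.
Applying '-145 days' to 2059-11-06: counting 145 days back gives 2059-06-14.

2059-06-14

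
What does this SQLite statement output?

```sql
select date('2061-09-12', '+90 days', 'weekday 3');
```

Applying '+90 days' to 2061-09-12: counting 90 days forward gives 2061-12-11.
`weekday 3` advances to the next Wednesday; 2061-12-11 is a Sunday, so it moves forward to 2061-12-14.

2061-12-14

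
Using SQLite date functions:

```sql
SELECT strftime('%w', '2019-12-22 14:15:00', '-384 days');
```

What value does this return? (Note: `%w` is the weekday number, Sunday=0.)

First apply '-384 days': 2019-12-22 14:15:00 → 2018-12-03 14:15:00.
2018-12-03 is a Monday; with Sunday=0 that is 1.

1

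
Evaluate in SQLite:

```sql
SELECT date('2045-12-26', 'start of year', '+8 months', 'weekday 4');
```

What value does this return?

`start of year` rewinds 2045-12-26 to 2045-01-01.
Adding +8 months to 2045-01-01 gives 2045-09-01.
`weekday 4` advances to the next Thursday; 2045-09-01 is a Friday, so it moves forward to 2045-09-07.

2045-09-07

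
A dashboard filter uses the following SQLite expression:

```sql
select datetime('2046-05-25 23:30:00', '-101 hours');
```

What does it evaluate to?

2046-05-21 18:30:00

-101 hours from 2046-05-25 23:30:00 is 2046-05-21 18:30:00 (crosses midnight).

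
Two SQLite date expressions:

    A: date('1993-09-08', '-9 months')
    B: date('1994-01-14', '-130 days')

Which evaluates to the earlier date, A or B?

A

A = 1992-12-08.
B = 1993-09-06.
A is earlier.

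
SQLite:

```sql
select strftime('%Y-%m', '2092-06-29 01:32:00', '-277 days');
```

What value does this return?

2091-09

First apply '-277 days': 2092-06-29 01:32:00 → 2091-09-26 01:32:00.
`%Y-%m` extracts the year-month: 2091-09.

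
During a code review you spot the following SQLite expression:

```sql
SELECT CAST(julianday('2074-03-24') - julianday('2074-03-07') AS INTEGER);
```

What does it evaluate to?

Both dates are in March 2074: 24 − 7 = 17.

17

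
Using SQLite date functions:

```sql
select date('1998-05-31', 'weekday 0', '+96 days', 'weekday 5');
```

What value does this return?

`weekday 0` advances to the next Sunday; 1998-05-31 is already a Sunday, so it stays at 1998-05-31.
Applying '+96 days' to 1998-05-31: counting 96 days forward gives 1998-09-04.
`weekday 5` advances to the next Friday; 1998-09-04 is already a Friday, so it stays at 1998-09-04.

1998-09-04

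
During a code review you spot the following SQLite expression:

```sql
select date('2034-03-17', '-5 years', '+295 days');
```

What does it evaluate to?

2030-01-06

Adding -5 years to 2034-03-17 gives 2029-03-17.
Applying '+295 days' to 2029-03-17: counting 295 days forward gives 2030-01-06.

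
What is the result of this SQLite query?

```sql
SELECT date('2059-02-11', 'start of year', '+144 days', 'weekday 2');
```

`start of year` rewinds 2059-02-11 to 2059-01-01.
Applying '+144 days' to 2059-01-01: counting 144 days forward gives 2059-05-25.
`weekday 2` advances to the next Tuesday; 2059-05-25 is a Sunday, so it moves forward to 2059-05-27.

2059-05-27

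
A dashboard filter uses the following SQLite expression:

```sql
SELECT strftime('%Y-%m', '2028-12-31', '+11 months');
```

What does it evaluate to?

2029-12

First apply '+11 months': 2028-12-31 → 2029-12-01.
`%Y-%m` extracts the year-month: 2029-12.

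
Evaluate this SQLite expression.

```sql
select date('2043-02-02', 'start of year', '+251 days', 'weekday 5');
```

2043-09-11

`start of year` rewinds 2043-02-02 to 2043-01-01.
Applying '+251 days' to 2043-01-01: counting 251 days forward gives 2043-09-09.
`weekday 5` advances to the next Friday; 2043-09-09 is a Wednesday, so it moves forward to 2043-09-11.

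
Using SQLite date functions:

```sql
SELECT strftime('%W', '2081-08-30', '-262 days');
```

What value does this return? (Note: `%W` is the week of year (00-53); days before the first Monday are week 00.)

50

First apply '-262 days': 2081-08-30 → 2080-12-11.
2080-12-11 is a Wednesday. SQLite's %W counts Mondays since the year started; the result is 50.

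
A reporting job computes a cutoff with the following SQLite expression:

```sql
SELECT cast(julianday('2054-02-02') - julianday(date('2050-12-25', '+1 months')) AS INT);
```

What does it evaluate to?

Adding +1 month to 2050-12-25 gives 2051-01-25.
6 days remain in January 2051 after the 25th (31 − 25).
Full months from February 2051 through January 2054 contribute their day counts.
Then 2 days into February 2054.
Total: 6 + 28 + 31 + 30 + 31 + 30 + 31 + 31 + 30 + 31 + 30 + 31 + 31 + 29 + 31 + 30 + 31 + 30 + 31 + 31 + 30 + 31 + 30 + 31 + 31 + 28 + 31 + 30 + 31 + 30 + 31 + 31 + 30 + 31 + 30 + 31 + 31 + 2 = 1104.

1104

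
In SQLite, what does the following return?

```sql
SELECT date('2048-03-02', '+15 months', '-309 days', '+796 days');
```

Adding +15 months to 2048-03-02 gives 2049-06-02.
Applying '-309 days' to 2049-06-02: counting 309 days back gives 2048-07-28.
Applying '+796 days' to 2048-07-28: counting 796 days forward gives 2050-10-02.

2050-10-02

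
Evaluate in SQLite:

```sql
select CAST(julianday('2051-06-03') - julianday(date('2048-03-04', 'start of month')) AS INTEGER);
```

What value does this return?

`start of month` rewinds 2048-03-04 to 2048-03-01.
30 days remain in March 2048 after the 1st (31 − 1).
Full months from April 2048 through May 2051 contribute their day counts.
Then 3 days into June 2051.
Total: 30 + 30 + 31 + 30 + 31 + 31 + 30 + 31 + 30 + 31 + 31 + 28 + 31 + 30 + 31 + 30 + 31 + 31 + 30 + 31 + 30 + 31 + 31 + 28 + 31 + 30 + 31 + 30 + 31 + 31 + 30 + 31 + 30 + 31 + 31 + 28 + 31 + 30 + 31 + 3 = 1189.

1189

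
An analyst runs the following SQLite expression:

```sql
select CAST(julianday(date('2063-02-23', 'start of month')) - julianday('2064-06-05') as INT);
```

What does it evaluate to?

-490

`start of month` rewinds 2063-02-23 to 2063-02-01.
27 days remain in February 2063 after the 1st (28 − 1).
Full months from March 2063 through May 2064 contribute their day counts.
Then 5 days into June 2064.
Total: 27 + 31 + 30 + 31 + 30 + 31 + 31 + 30 + 31 + 30 + 31 + 31 + 29 + 31 + 30 + 31 + 5 = 490.
The subtraction is earlier − later, so the result is −490 → -490.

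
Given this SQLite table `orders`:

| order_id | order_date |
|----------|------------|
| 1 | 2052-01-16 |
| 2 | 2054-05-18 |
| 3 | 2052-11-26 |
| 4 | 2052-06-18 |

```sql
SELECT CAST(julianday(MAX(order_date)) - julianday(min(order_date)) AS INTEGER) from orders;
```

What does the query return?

MIN = 2052-01-16, MAX = 2054-05-18.
15 days remain in January 2052 after the 16th (31 − 16).
Full months from February 2052 through April 2054 contribute their day counts.
Then 18 days into May 2054.
Total: 15 + 29 + 31 + 30 + 31 + 30 + 31 + 31 + 30 + 31 + 30 + 31 + 31 + 28 + 31 + 30 + 31 + 30 + 31 + 31 + 30 + 31 + 30 + 31 + 31 + 28 + 31 + 30 + 18 = 853.

853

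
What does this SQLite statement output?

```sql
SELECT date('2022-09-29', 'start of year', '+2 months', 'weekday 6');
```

2022-03-05

`start of year` rewinds 2022-09-29 to 2022-01-01.
Adding +2 months to 2022-01-01 gives 2022-03-01.
`weekday 6` advances to the next Saturday; 2022-03-01 is a Tuesday, so it moves forward to 2022-03-05.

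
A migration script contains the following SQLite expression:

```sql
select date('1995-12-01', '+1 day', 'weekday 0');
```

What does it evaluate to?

Advancing 1 more day within December lands on 1995-12-02.
`weekday 0` advances to the next Sunday; 1995-12-02 is a Saturday, so it moves forward to 1995-12-03.

1995-12-03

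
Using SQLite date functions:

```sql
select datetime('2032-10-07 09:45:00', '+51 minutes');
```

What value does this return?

+51 minutes from 2032-10-07 09:45:00 is 2032-10-07 10:36:00.

2032-10-07 10:36:00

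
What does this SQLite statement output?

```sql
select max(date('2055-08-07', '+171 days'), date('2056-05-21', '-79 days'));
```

2056-03-03

date('2055-08-07', '+171 days') → 2056-01-25.
date('2056-05-21', '-79 days') → 2056-03-03.
Later of the two is 2056-03-03.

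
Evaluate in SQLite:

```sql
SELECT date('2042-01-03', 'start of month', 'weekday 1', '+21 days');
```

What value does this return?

`start of month` rewinds 2042-01-03 to 2042-01-01.
`weekday 1` advances to the next Monday; 2042-01-01 is a Wednesday, so it moves forward to 2042-01-06.
Advancing 21 more days within January lands on 2042-01-27.

2042-01-27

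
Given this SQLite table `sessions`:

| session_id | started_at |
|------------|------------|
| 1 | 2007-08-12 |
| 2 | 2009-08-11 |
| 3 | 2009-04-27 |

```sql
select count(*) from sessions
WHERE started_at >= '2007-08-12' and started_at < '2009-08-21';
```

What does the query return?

3

Rows in [2007-08-12, 2009-08-21): 2007-08-12, 2009-08-11, 2009-04-27 → 3 rows.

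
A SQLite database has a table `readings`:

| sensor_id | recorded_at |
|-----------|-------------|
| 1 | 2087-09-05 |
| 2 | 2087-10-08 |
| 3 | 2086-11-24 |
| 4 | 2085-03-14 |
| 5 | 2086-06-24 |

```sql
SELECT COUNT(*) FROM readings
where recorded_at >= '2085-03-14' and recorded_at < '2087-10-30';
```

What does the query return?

5

Rows in [2085-03-14, 2087-10-30): 2087-09-05, 2087-10-08, 2086-11-24, 2085-03-14, 2086-06-24 → 5 rows.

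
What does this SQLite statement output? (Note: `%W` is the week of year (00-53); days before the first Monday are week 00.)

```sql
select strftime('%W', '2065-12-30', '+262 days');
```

First apply '+262 days': 2065-12-30 → 2066-09-18.
2066-09-18 is a Saturday. SQLite's %W counts Mondays since the year started; the result is 37.

37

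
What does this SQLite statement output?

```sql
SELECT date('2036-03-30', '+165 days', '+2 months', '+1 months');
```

2036-12-11

Applying '+165 days' to 2036-03-30: counting 165 days forward gives 2036-09-11.
Adding +2 months to 2036-09-11 gives 2036-11-11.
Adding +1 month to 2036-11-11 gives 2036-12-11.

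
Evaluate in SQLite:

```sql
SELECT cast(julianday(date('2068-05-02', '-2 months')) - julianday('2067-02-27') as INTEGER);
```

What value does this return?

369

Adding -2 months to 2068-05-02 gives 2068-03-02.
1 day remains in February 2067 after the 27th (28 − 27).
Full months from March 2067 through February 2068 contribute their day counts.
Then 2 days into March 2068.
Total: 1 + 31 + 30 + 31 + 30 + 31 + 31 + 30 + 31 + 30 + 31 + 31 + 29 + 2 = 369.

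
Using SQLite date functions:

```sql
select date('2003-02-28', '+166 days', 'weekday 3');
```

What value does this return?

2003-08-13

Applying '+166 days' to 2003-02-28: counting 166 days forward gives 2003-08-13.
`weekday 3` advances to the next Wednesday; 2003-08-13 is already a Wednesday, so it stays at 2003-08-13.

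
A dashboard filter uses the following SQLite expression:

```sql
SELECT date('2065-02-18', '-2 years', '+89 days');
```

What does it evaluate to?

Adding -2 years to 2065-02-18 gives 2063-02-18.
Applying '+89 days' to 2063-02-18: counting 89 days forward gives 2063-05-18.

2063-05-18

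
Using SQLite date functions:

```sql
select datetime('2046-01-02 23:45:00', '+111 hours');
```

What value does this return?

2046-01-07 14:45:00

+111 hours from 2046-01-02 23:45:00 is 2046-01-07 14:45:00 (crosses midnight).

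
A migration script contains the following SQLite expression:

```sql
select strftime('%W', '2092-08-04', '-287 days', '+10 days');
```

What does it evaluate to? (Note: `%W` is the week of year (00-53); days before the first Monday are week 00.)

First apply '-287 days', '+10 days': 2092-08-04 → 2091-11-01.
2091-11-01 is a Thursday. SQLite's %W counts Mondays since the year started; the result is 44.

44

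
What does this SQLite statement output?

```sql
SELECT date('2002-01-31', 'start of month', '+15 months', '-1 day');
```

`start of month` rewinds 2002-01-31 to 2002-01-01.
Adding +15 months to 2002-01-01 gives 2003-04-01.
Going back 1 day from 2003-04-01 reaches 2003-03-31 (last day of March, 31 days).

2003-03-31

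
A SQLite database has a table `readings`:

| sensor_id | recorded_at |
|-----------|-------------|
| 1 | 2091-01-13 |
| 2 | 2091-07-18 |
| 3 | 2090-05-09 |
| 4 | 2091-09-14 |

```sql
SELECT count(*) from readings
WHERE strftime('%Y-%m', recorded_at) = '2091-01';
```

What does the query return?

1

Rows with year-month 2091-01: 2091-01-13 → 1.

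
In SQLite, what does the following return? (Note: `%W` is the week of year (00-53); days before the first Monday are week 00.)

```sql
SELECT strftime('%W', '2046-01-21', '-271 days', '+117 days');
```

First apply '-271 days', '+117 days': 2046-01-21 → 2045-08-20.
2045-08-20 is a Sunday. SQLite's %W counts Mondays since the year started; the result is 33.

33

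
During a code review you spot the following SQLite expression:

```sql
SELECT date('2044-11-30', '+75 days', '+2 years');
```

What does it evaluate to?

2047-02-13

Applying '+75 days' to 2044-11-30: counting 75 days forward gives 2045-02-13.
Adding +2 years to 2045-02-13 gives 2047-02-13.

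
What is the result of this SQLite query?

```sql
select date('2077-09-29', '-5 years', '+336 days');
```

Adding -5 years to 2077-09-29 gives 2072-09-29.
Applying '+336 days' to 2072-09-29: counting 336 days forward gives 2073-08-31.

2073-08-31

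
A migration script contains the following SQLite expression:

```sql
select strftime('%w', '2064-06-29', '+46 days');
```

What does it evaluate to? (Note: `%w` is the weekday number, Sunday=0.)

First apply '+46 days': 2064-06-29 → 2064-08-14.
2064-08-14 is a Thursday; with Sunday=0 that is 4.

4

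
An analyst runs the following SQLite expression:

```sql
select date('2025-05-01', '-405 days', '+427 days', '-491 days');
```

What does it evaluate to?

2024-01-18

Applying '-405 days' to 2025-05-01: counting 405 days back gives 2024-03-22.
Applying '+427 days' to 2024-03-22: counting 427 days forward gives 2025-05-23.
Applying '-491 days' to 2025-05-23: counting 491 days back gives 2024-01-18.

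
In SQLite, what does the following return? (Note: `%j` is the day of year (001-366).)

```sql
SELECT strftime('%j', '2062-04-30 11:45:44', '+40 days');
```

First apply '+40 days': 2062-04-30 11:45:44 → 2062-06-09 11:45:44.
Day-of-year for 2062-06-09: days since 2062-01-01 inclusive = 160, zero-padded to 160.

160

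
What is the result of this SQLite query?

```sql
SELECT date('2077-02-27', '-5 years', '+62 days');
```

2072-04-29

Adding -5 years to 2077-02-27 gives 2072-02-27.
Applying '+62 days' to 2072-02-27: counting 62 days forward gives 2072-04-29.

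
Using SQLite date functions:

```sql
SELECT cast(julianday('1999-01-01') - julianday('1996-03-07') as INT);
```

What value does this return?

1030

24 days remain in March 1996 after the 7th (31 − 7).
Full months from April 1996 through December 1998 contribute their day counts.
Then 1 day into January 1999.
Total: 24 + 30 + 31 + 30 + 31 + 31 + 30 + 31 + 30 + 31 + 31 + 28 + 31 + 30 + 31 + 30 + 31 + 31 + 30 + 31 + 30 + 31 + 31 + 28 + 31 + 30 + 31 + 30 + 31 + 31 + 30 + 31 + 30 + 31 + 1 = 1030.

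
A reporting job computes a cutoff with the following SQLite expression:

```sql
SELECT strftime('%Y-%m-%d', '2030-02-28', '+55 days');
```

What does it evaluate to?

First apply '+55 days': 2030-02-28 → 2030-04-24.
`%Y-%m-%d` extracts the ISO date: 2030-04-24.

2030-04-24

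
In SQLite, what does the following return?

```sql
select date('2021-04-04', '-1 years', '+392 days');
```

Adding -1 year to 2021-04-04 gives 2020-04-04.
Applying '+392 days' to 2020-04-04: counting 392 days forward gives 2021-05-01.

2021-05-01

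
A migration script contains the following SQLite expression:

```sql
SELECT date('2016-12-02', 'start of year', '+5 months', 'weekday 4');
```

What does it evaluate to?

2016-06-02

`start of year` rewinds 2016-12-02 to 2016-01-01.
Adding +5 months to 2016-01-01 gives 2016-06-01.
`weekday 4` advances to the next Thursday; 2016-06-01 is a Wednesday, so it moves forward to 2016-06-02.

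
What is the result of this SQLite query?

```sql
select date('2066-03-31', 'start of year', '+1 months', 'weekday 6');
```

2066-02-06

`start of year` rewinds 2066-03-31 to 2066-01-01.
Adding +1 month to 2066-01-01 gives 2066-02-01.
`weekday 6` advances to the next Saturday; 2066-02-01 is a Monday, so it moves forward to 2066-02-06.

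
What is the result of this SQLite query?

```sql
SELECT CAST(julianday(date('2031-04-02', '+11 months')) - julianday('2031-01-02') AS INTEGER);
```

425

Adding +11 months to 2031-04-02 gives 2032-03-02.
29 days remain in January 2031 after the 2nd (31 − 2).
Full months from February 2031 through February 2032 contribute their day counts.
Then 2 days into March 2032.
Total: 29 + 28 + 31 + 30 + 31 + 30 + 31 + 31 + 30 + 31 + 30 + 31 + 31 + 29 + 2 = 425.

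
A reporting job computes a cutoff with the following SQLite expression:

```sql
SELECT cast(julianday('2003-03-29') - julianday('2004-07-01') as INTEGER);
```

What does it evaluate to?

-460

2 days remain in March 2003 after the 29th (31 − 29).
Full months from April 2003 through June 2004 contribute their day counts.
Then 1 day into July 2004.
Total: 2 + 30 + 31 + 30 + 31 + 31 + 30 + 31 + 30 + 31 + 31 + 29 + 31 + 30 + 31 + 30 + 1 = 460.
The subtraction is earlier − later, so the result is −460 → -460.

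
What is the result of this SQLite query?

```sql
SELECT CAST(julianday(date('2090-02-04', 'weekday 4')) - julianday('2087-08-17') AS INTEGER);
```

907

`weekday 4` advances to the next Thursday; 2090-02-04 is a Saturday, so it moves forward to 2090-02-09.
14 days remain in August 2087 after the 17th (31 − 17).
Full months from September 2087 through January 2090 contribute their day counts.
Then 9 days into February 2090.
Total: 14 + 30 + 31 + 30 + 31 + 31 + 29 + 31 + 30 + 31 + 30 + 31 + 31 + 30 + 31 + 30 + 31 + 31 + 28 + 31 + 30 + 31 + 30 + 31 + 31 + 30 + 31 + 30 + 31 + 31 + 9 = 907.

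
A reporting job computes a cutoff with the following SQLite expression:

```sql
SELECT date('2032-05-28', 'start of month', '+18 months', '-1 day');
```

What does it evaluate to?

`start of month` rewinds 2032-05-28 to 2032-05-01.
Adding +18 months to 2032-05-01 gives 2033-11-01.
Going back 1 day from 2033-11-01 reaches 2033-10-31 (last day of October, 31 days).

2033-10-31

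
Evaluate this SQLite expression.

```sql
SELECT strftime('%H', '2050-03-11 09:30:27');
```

`%H` extracts the 2-digit hour (00-23): 09.

09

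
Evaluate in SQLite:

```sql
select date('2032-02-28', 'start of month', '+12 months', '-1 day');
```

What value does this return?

2033-01-31

`start of month` rewinds 2032-02-28 to 2032-02-01.
Adding +12 months to 2032-02-01 gives 2033-02-01.
Going back 1 day from 2033-02-01 reaches 2033-01-31 (last day of January, 31 days).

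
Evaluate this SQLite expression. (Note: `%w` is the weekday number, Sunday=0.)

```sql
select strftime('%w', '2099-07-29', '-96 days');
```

5

First apply '-96 days': 2099-07-29 → 2099-04-24.
2099-04-24 is a Friday; with Sunday=0 that is 5.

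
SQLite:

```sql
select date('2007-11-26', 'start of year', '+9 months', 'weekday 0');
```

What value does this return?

`start of year` rewinds 2007-11-26 to 2007-01-01.
Adding +9 months to 2007-01-01 gives 2007-10-01.
`weekday 0` advances to the next Sunday; 2007-10-01 is a Monday, so it moves forward to 2007-10-07.

2007-10-07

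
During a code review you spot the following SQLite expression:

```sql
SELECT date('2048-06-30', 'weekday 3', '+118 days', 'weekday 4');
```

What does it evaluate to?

2048-10-29

`weekday 3` advances to the next Wednesday; 2048-06-30 is a Tuesday, so it moves forward to 2048-07-01.
Applying '+118 days' to 2048-07-01: counting 118 days forward gives 2048-10-27.
`weekday 4` advances to the next Thursday; 2048-10-27 is a Tuesday, so it moves forward to 2048-10-29.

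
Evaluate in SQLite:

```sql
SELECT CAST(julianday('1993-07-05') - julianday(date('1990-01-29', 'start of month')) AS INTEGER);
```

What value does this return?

`start of month` rewinds 1990-01-29 to 1990-01-01.
30 days remain in January 1990 after the 1st (31 − 1).
Full months from February 1990 through June 1993 contribute their day counts.
Then 5 days into July 1993.
Total: 30 + 28 + 31 + 30 + 31 + 30 + 31 + 31 + 30 + 31 + 30 + 31 + 31 + 28 + 31 + 30 + 31 + 30 + 31 + 31 + 30 + 31 + 30 + 31 + 31 + 29 + 31 + 30 + 31 + 30 + 31 + 31 + 30 + 31 + 30 + 31 + 31 + 28 + 31 + 30 + 31 + 30 + 5 = 1281.

1281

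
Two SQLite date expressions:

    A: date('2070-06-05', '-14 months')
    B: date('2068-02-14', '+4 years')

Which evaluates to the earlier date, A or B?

A

A = 2069-04-05.
B = 2072-02-14.
A is earlier.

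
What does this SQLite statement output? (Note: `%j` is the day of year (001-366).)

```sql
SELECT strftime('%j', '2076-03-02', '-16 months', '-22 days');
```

284

First apply '-16 months', '-22 days': 2076-03-02 → 2074-10-11.
Day-of-year for 2074-10-11: days since 2074-01-01 inclusive = 284, zero-padded to 284.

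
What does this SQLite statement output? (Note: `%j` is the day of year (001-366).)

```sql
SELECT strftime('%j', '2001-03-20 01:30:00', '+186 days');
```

First apply '+186 days': 2001-03-20 01:30:00 → 2001-09-22 01:30:00.
Day-of-year for 2001-09-22: days since 2001-01-01 inclusive = 265, zero-padded to 265.

265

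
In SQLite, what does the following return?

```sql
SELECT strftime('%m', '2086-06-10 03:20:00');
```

06

`%m` extracts the 2-digit month (01-12): 06.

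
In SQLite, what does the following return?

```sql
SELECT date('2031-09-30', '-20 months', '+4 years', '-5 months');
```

2033-08-30

Adding -20 months to 2031-09-30 gives 2030-01-30.
Adding +4 years to 2030-01-30 gives 2034-01-30.
Adding -5 months to 2034-01-30 gives 2033-08-30.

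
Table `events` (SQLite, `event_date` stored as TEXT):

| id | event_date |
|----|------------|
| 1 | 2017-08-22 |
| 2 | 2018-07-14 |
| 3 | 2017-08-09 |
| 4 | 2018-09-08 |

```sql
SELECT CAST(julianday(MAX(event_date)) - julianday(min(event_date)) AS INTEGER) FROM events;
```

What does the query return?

MIN = 2017-08-09, MAX = 2018-09-08.
22 days remain in August 2017 after the 9th (31 − 9).
Full months from September 2017 through August 2018 contribute their day counts.
Then 8 days into September 2018.
Total: 22 + 30 + 31 + 30 + 31 + 31 + 28 + 31 + 30 + 31 + 30 + 31 + 31 + 8 = 395.

395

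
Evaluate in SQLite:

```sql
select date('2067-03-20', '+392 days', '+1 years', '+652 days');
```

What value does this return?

Applying '+392 days' to 2067-03-20: counting 392 days forward gives 2068-04-15.
Adding +1 year to 2068-04-15 gives 2069-04-15.
Applying '+652 days' to 2069-04-15: counting 652 days forward gives 2071-01-27.

2071-01-27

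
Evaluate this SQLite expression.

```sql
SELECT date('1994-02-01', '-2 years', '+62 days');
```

1992-04-03

Adding -2 years to 1994-02-01 gives 1992-02-01.
Applying '+62 days' to 1992-02-01: counting 62 days forward gives 1992-04-03.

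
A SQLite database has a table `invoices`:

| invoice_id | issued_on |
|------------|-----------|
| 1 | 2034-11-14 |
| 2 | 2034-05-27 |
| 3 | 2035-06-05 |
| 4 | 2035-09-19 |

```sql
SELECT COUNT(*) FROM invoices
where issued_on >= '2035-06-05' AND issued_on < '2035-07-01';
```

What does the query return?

1

Rows in [2035-06-05, 2035-07-01): 2035-06-05 → 1 row.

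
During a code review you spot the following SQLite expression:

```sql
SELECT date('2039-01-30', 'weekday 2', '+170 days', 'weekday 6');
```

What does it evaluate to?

2039-07-23

`weekday 2` advances to the next Tuesday; 2039-01-30 is a Sunday, so it moves forward to 2039-02-01.
Applying '+170 days' to 2039-02-01: counting 170 days forward gives 2039-07-21.
`weekday 6` advances to the next Saturday; 2039-07-21 is a Thursday, so it moves forward to 2039-07-23.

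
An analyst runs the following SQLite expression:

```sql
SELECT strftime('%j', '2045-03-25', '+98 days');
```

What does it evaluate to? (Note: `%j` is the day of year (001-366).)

182

First apply '+98 days': 2045-03-25 → 2045-07-01.
Day-of-year for 2045-07-01: days since 2045-01-01 inclusive = 182, zero-padded to 182.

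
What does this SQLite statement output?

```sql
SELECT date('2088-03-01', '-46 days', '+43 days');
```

2088-02-27

Applying '-46 days' to 2088-03-01: counting 46 days back gives 2088-01-15.
Applying '+43 days' to 2088-01-15: counting 43 days forward gives 2088-02-27.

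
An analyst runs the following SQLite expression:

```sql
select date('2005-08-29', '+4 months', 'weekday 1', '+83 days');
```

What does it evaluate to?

2006-03-26

Adding +4 months to 2005-08-29 gives 2005-12-29.
`weekday 1` advances to the next Monday; 2005-12-29 is a Thursday, so it moves forward to 2006-01-02.
Applying '+83 days' to 2006-01-02: counting 83 days forward gives 2006-03-26.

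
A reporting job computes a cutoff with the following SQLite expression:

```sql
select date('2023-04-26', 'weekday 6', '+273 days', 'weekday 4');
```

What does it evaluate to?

`weekday 6` advances to the next Saturday; 2023-04-26 is a Wednesday, so it moves forward to 2023-04-29.
Applying '+273 days' to 2023-04-29: counting 273 days forward gives 2024-01-27.
`weekday 4` advances to the next Thursday; 2024-01-27 is a Saturday, so it moves forward to 2024-02-01.

2024-02-01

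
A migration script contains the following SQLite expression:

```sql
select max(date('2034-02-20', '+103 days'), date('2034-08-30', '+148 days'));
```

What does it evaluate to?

2035-01-25

date('2034-02-20', '+103 days') → 2034-06-03.
date('2034-08-30', '+148 days') → 2035-01-25.
Later of the two is 2035-01-25.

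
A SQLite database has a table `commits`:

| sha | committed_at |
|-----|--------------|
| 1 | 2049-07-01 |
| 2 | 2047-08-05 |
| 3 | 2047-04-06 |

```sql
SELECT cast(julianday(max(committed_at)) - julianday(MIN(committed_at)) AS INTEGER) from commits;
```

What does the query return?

MIN = 2047-04-06, MAX = 2049-07-01.
24 days remain in April 2047 after the 6th (30 − 6).
Full months from May 2047 through June 2049 contribute their day counts.
Then 1 day into July 2049.
Total: 24 + 31 + 30 + 31 + 31 + 30 + 31 + 30 + 31 + 31 + 29 + 31 + 30 + 31 + 30 + 31 + 31 + 30 + 31 + 30 + 31 + 31 + 28 + 31 + 30 + 31 + 30 + 1 = 817.

817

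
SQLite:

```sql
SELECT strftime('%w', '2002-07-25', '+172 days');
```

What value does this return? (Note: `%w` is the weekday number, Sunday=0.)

1

First apply '+172 days': 2002-07-25 → 2003-01-13.
2003-01-13 is a Monday; with Sunday=0 that is 1.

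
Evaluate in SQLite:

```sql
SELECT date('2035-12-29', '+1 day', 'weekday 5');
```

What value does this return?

2036-01-04

Advancing 1 more day within December lands on 2035-12-30.
`weekday 5` advances to the next Friday; 2035-12-30 is a Sunday, so it moves forward to 2036-01-04.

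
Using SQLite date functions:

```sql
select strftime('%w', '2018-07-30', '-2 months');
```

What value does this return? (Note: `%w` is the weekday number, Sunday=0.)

3

First apply '-2 months': 2018-07-30 → 2018-05-30.
2018-05-30 is a Wednesday; with Sunday=0 that is 3.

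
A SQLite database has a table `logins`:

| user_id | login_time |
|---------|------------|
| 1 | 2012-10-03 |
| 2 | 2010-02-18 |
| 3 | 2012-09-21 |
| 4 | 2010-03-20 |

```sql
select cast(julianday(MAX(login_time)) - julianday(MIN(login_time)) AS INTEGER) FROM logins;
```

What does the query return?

MIN = 2010-02-18, MAX = 2012-10-03.
10 days remain in February 2010 after the 18th (28 − 18).
Full months from March 2010 through September 2012 contribute their day counts.
Then 3 days into October 2012.
Total: 10 + 31 + 30 + 31 + 30 + 31 + 31 + 30 + 31 + 30 + 31 + 31 + 28 + 31 + 30 + 31 + 30 + 31 + 31 + 30 + 31 + 30 + 31 + 31 + 29 + 31 + 30 + 31 + 30 + 31 + 31 + 30 + 3 = 958.

958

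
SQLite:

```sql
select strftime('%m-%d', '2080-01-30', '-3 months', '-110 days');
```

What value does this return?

07-12

First apply '-3 months', '-110 days': 2080-01-30 → 2079-07-12.
`%m-%d` extracts the month-day: 07-12.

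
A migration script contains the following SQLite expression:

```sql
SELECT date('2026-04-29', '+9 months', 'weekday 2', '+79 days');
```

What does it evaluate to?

2027-04-22

Adding +9 months to 2026-04-29 gives 2027-01-29.
`weekday 2` advances to the next Tuesday; 2027-01-29 is a Friday, so it moves forward to 2027-02-02.
Applying '+79 days' to 2027-02-02: counting 79 days forward gives 2027-04-22.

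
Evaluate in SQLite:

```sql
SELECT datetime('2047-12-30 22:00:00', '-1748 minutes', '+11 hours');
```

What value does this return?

2047-12-30 03:52:00

1748 minutes = 29h 8m; -1748 minutes from 2047-12-30 22:00:00 is 2047-12-29 16:52:00 (crosses midnight).
+11 hours from 2047-12-29 16:52:00 is 2047-12-30 03:52:00 (crosses midnight).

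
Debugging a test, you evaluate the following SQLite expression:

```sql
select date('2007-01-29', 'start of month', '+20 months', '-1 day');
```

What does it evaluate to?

2008-08-31

`start of month` rewinds 2007-01-29 to 2007-01-01.
Adding +20 months to 2007-01-01 gives 2008-09-01.
Going back 1 day from 2008-09-01 reaches 2008-08-31 (last day of August, 31 days).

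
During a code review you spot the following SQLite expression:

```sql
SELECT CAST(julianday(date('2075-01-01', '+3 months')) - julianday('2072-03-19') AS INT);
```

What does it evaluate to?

Adding +3 months to 2075-01-01 gives 2075-04-01.
12 days remain in March 2072 after the 19th (31 − 19).
Full months from April 2072 through March 2075 contribute their day counts.
Then 1 day into April 2075.
Total: 12 + 30 + 31 + 30 + 31 + 31 + 30 + 31 + 30 + 31 + 31 + 28 + 31 + 30 + 31 + 30 + 31 + 31 + 30 + 31 + 30 + 31 + 31 + 28 + 31 + 30 + 31 + 30 + 31 + 31 + 30 + 31 + 30 + 31 + 31 + 28 + 31 + 1 = 1108.

1108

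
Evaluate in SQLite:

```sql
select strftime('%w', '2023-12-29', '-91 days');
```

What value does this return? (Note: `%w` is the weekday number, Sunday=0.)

First apply '-91 days': 2023-12-29 → 2023-09-29.
2023-09-29 is a Friday; with Sunday=0 that is 5.

5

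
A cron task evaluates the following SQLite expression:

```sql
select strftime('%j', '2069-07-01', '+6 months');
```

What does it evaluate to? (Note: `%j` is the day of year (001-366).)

001

First apply '+6 months': 2069-07-01 → 2070-01-01.
Day-of-year for 2070-01-01: days since 2070-01-01 inclusive = 1, zero-padded to 001.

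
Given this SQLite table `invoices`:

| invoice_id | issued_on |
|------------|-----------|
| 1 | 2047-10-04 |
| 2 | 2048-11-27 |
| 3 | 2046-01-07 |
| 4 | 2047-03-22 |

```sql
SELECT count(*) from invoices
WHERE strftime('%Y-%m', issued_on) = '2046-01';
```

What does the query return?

Rows with year-month 2046-01: 2046-01-07 → 1.

1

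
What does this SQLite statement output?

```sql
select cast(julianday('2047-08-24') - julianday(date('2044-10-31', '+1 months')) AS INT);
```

996

Adding +1 month to 2044-10-31 targets 2044-11-31. November 2044 has only 30 days, so SQLite normalizes the 1-day overflow forward to 2044-12-01.
30 days remain in December 2044 after the 1st (31 − 1).
Full months from January 2045 through July 2047 contribute their day counts.
Then 24 days into August 2047.
Total: 30 + 31 + 28 + 31 + 30 + 31 + 30 + 31 + 31 + 30 + 31 + 30 + 31 + 31 + 28 + 31 + 30 + 31 + 30 + 31 + 31 + 30 + 31 + 30 + 31 + 31 + 28 + 31 + 30 + 31 + 30 + 31 + 24 = 996.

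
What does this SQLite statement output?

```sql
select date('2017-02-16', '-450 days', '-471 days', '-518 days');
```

2013-03-10

Applying '-450 days' to 2017-02-16: counting 450 days back gives 2015-11-24.
Applying '-471 days' to 2015-11-24: counting 471 days back gives 2014-08-10.
Applying '-518 days' to 2014-08-10: counting 518 days back gives 2013-03-10.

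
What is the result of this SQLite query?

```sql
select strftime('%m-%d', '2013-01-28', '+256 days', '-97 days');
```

First apply '+256 days', '-97 days': 2013-01-28 → 2013-07-06.
`%m-%d` extracts the month-day: 07-06.

07-06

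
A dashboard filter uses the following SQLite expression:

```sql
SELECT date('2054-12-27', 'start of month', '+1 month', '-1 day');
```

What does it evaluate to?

`start of month` rewinds 2054-12-27 to 2054-12-01.
Adding +1 month to 2054-12-01 gives 2055-01-01.
Going back 1 day from 2055-01-01 reaches 2054-12-31 (last day of December, 31 days).

2054-12-31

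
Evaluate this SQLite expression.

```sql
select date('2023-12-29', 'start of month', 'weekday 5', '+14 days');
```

`start of month` rewinds 2023-12-29 to 2023-12-01.
`weekday 5` advances to the next Friday; 2023-12-01 is already a Friday, so it stays at 2023-12-01.
Advancing 14 more days within December lands on 2023-12-15.

2023-12-15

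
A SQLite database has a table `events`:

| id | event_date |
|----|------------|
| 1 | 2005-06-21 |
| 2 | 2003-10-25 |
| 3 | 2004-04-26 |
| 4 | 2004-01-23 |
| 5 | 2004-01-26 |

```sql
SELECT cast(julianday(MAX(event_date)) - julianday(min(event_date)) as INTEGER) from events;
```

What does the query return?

605

MIN = 2003-10-25, MAX = 2005-06-21.
6 days remain in October 2003 after the 25th (31 − 25).
Full months from November 2003 through May 2005 contribute their day counts.
Then 21 days into June 2005.
Total: 6 + 30 + 31 + 31 + 29 + 31 + 30 + 31 + 30 + 31 + 31 + 30 + 31 + 30 + 31 + 31 + 28 + 31 + 30 + 31 + 21 = 605.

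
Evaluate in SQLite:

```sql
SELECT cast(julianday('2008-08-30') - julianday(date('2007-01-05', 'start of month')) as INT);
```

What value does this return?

607

`start of month` rewinds 2007-01-05 to 2007-01-01.
30 days remain in January 2007 after the 1st (31 − 1).
Full months from February 2007 through July 2008 contribute their day counts.
Then 30 days into August 2008.
Total: 30 + 28 + 31 + 30 + 31 + 30 + 31 + 31 + 30 + 31 + 30 + 31 + 31 + 29 + 31 + 30 + 31 + 30 + 31 + 30 = 607.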